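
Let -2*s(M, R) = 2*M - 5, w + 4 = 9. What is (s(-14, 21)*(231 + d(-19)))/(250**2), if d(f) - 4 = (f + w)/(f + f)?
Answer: 18447/296875 ≈ 0.062137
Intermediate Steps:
w = 5 (w = -4 + 9 = 5)
s(M, R) = 5/2 - M (s(M, R) = -(2*M - 5)/2 = -(-5 + 2*M)/2 = 5/2 - M)
d(f) = 4 + (5 + f)/(2*f) (d(f) = 4 + (f + 5)/(f + f) = 4 + (5 + f)/((2*f)) = 4 + (5 + f)*(1/(2*f)) = 4 + (5 + f)/(2*f))
(s(-14, 21)*(231 + d(-19)))/(250**2) = ((5/2 - 1*(-14))*(231 + (1/2)*(5 + 9*(-19))/(-19)))/(250**2) = ((5/2 + 14)*(231 + (1/2)*(-1/19)*(5 - 171)))/62500 = (33*(231 + (1/2)*(-1/19)*(-166))/2)*(1/62500) = (33*(231 + 83/19)/2)*(1/62500) = ((33/2)*(4472/19))*(1/62500) = (73788/19)*(1/62500) = 18447/296875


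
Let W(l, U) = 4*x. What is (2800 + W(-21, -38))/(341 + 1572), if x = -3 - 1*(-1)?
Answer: 2792/1913 ≈ 1.4595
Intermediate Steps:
x = -2 (x = -3 + 1 = -2)
W(l, U) = -8 (W(l, U) = 4*(-2) = -8)
(2800 + W(-21, -38))/(341 + 1572) = (2800 - 8)/(341 + 1572) = 2792/1913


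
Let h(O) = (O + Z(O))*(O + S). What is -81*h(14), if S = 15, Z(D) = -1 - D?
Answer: 2349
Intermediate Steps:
h(O) = -15 - O (h(O) = (O + (-1 - O))*(O + 15) = -(15 + O) = -15 - O)
-81*h(14) = -81*(-15 - 1*14) = -81*(-15 - 14) = -81*(-29) = 2349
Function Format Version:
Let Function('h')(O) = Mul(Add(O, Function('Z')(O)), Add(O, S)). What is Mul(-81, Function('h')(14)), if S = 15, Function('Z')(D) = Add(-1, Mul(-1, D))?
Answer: 2349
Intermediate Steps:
Function('h')(O) = Add(-15, Mul(-1, O)) (Function('h')(O) = Mul(Add(O, Add(-1, Mul(-1, O))), Add(O, 15)) = Mul(-1, Add(15, O)) = Add(-15, Mul(-1, O)))
Mul(-81, Function('h')(14)) = Mul(-81, Add(-15, Mul(-1, 14))) = Mul(-81, Add(-15, -14)) = Mul(-81, -29) = 2349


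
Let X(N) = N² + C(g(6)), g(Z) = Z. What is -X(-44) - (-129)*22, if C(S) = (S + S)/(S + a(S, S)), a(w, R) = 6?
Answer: 901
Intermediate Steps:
C(S) = 2*S/(6 + S) (C(S) = (S + S)/(S + 6) = (2*S)/(6 + S) = 2*S/(6 + S))
X(N) = 1 + N² (X(N) = N² + 2*6/(6 + 6) = N² + 2*6/12 = N² + 2*6*(1/12) = N² + 1 = 1 + N²)
-X(-44) - (-129)*22 = -(1 + (-44)²) - (-129)*22 = -(1 + 1936) - 1*(-2838) = -1*1937 + 2838 = -1937 + 2838 = 901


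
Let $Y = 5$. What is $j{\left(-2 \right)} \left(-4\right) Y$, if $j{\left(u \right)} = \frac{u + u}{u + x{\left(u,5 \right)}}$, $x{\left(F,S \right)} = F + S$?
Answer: $80$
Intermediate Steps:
$j{\left(u \right)} = \frac{2 u}{5 + 2 u}$ ($j{\left(u \right)} = \frac{u + u}{u + \left(u + 5\right)} = \frac{2 u}{u + \left(5 + u\right)} = \frac{2 u}{5 + 2 u}$)
$j{\left(-2 \right)} \left(-4\right) Y = 2 \left(-2\right) \frac{1}{5 + 2 \left(-2\right)} \left(-4\right) 5 = 2 \left(-2\right) \frac{1}{5 - 4} \left(-4\right) 5 = 2 \left(-2\right) 1^{-1} \left(-4\right) 5 = 2 \left(-2\right) 1 \left(-4\right) 5 = \left(-4\right) \left(-4\right) 5 = 16 \cdot 5 = 80$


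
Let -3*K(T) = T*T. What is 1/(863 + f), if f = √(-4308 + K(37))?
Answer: 2589/2248600 - I*√42879/2248600 ≈ 0.0011514 - 9.209e-5*I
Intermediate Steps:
K(T) = -T²/3 (K(T) = -T*T/3 = -T²/3)
f = I*√42879/3 (f = √(-4308 - ⅓*37²) = √(-4308 - ⅓*1369) = √(-4308 - 1369/3) = √(-14293/3) = I*√42879/3 ≈ 69.024*I)
1/(863 + f) = 1/(863 + I*√42879/3)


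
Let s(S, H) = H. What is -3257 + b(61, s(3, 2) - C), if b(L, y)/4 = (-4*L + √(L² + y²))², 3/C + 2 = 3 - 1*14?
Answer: 42214663/169 - 1952*√629690/13 ≈ 1.3064e+5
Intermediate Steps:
C = -3/13 (C = 3/(-2 + (3 - 1*14)) = 3/(-2 + (3 - 14)) = 3/(-2 - 11) = 3/(-13) = 3*(-1/13) = -3/13 ≈ -0.23077)
b(L, y) = 4*(√(L² + y²) - 4*L)² (b(L, y) = 4*(-4*L + √(L² + y²))² = 4*(√(L² + y²) - 4*L)²)
-3257 + b(61, s(3, 2) - C) = -3257 + 4*(-√(61² + (2 - 1*(-3/13))²) + 4*61)² = -3257 + 4*(-√(3721 + (2 + 3/13)²) + 244)² = -3257 + 4*(-√(3721 + (29/13)²) + 244)² = -3257 + 4*(-√(3721 + 841/169) + 244)² = -3257 + 4*(-√(629690/169) + 244)² = -3257 + 4*(-√629690/13 + 244)² = -3257 + 4*(244 - √629690/13)²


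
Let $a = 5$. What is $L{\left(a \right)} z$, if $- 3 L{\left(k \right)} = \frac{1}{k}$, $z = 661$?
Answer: $- \frac{661}{15} \approx -44.067$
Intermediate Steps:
$L{\left(k \right)} = - \frac{1}{3 k}$
$L{\left(a \right)} z = - \frac{1}{3 \cdot 5} \cdot 661 = \left(- \frac{1}{3}\right) \frac{1}{5} \cdot 661 = \left(- \frac{1}{15}\right) 661 = - \frac{661}{15}$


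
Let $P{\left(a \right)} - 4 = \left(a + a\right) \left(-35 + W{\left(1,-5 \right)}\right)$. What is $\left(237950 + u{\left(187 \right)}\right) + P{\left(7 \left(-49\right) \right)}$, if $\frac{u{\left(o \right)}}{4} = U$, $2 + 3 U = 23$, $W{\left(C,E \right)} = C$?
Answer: $261306$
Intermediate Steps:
$U = 7$ ($U = - \frac{2}{3} + \frac{1}{3} \cdot 23 = - \frac{2}{3} + \frac{23}{3} = 7$)
$P{\left(a \right)} = 4 - 68 a$ ($P{\left(a \right)} = 4 + \left(a + a\right) \left(-35 + 1\right) = 4 + 2 a \left(-34\right) = 4 - 68 a$)
$u{\left(o \right)} = 28$ ($u{\left(o \right)} = 4 \cdot 7 = 28$)
$\left(237950 + u{\left(187 \right)}\right) + P{\left(7 \left(-49\right) \right)} = \left(237950 + 28\right) - \left(-4 + 68 \cdot 7 \left(-49\right)\right) = 237978 + \left(4 - -23324\right) = 237978 + \left(4 + 23324\right) = 237978 + 23328 = 261306$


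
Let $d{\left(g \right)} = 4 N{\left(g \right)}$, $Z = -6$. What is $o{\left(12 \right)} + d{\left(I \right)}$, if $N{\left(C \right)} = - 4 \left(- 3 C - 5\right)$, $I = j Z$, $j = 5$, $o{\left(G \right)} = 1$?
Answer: $-1359$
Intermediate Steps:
$I = -30$ ($I = 5 \left(-6\right) = -30$)
$N{\left(C \right)} = 20 + 12 C$ ($N{\left(C \right)} = - 4 \left(-5 - 3 C\right) = 20 + 12 C$)
$d{\left(g \right)} = 80 + 48 g$ ($d{\left(g \right)} = 4 \left(20 + 12 g\right) = 80 + 48 g$)
$o{\left(12 \right)} + d{\left(I \right)} = 1 + \left(80 + 48 \left(-30\right)\right) = 1 + \left(80 - 1440\right) = 1 - 1360 = -1359$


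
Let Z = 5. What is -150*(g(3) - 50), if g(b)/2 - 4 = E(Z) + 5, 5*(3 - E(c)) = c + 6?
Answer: 4560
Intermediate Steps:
E(c) = 9/5 - c/5 (E(c) = 3 - (c + 6)/5 = 3 - (6 + c)/5 = 3 + (-6/5 - c/5) = 9/5 - c/5)
g(b) = 98/5 (g(b) = 8 + 2*((9/5 - ⅕*5) + 5) = 8 + 2*((9/5 - 1) + 5) = 8 + 2*(⅘ + 5) = 8 + 2*(29/5) = 8 + 58/5 = 98/5)
-150*(g(3) - 50) = -150*(98/5 - 50) = -150*(-152/5) = 4560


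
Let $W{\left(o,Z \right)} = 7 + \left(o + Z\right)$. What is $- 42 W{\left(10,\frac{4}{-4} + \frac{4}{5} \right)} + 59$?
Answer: $- \frac{3233}{5} \approx -646.6$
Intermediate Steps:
$W{\left(o,Z \right)} = 7 + Z + o$ ($W{\left(o,Z \right)} = 7 + \left(Z + o\right) = 7 + Z + o$)
$- 42 W{\left(10,\frac{4}{-4} + \frac{4}{5} \right)} + 59 = - 42 \left(7 + \left(\frac{4}{-4} + \frac{4}{5}\right) + 10\right) + 59 = - 42 \left(7 + \left(4 \left(- \frac{1}{4}\right) + 4 \cdot \frac{1}{5}\right) + 10\right) + 59 = - 42 \left(7 + \left(-1 + \frac{4}{5}\right) + 10\right) + 59 = - 42 \left(7 - \frac{1}{5} + 10\right) + 59 = \left(-42\right) \frac{84}{5} + 59 = - \frac{3528}{5} + 59 = - \frac{3233}{5}$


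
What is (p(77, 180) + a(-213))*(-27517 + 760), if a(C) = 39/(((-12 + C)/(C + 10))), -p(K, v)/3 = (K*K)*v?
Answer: 2141646878259/25 ≈ 8.5666e+10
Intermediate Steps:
p(K, v) = -3*v*K² (p(K, v) = -3*K*K*v = -3*K²*v = -3*v*K²)
a(C) = 39*(10 + C)/(-12 + C) (a(C) = 39/(((-12 + C)/(10 + C))) = 39*((10 + C)/(-12 + C)) = 39*(10 + C)/(-12 + C))
(p(77, 180) + a(-213))*(-27517 + 760) = (-3*180*77² + 39*(10 - 213)/(-12 - 213))*(-27517 + 760) = (-3*180*5929 + 39*(-203)/(-225))*(-26757) = (-3201660 + 39*(-1/225)*(-203))*(-26757) = (-3201660 + 2639/75)*(-26757) = -240121861/75*(-26757) = 2141646878259/25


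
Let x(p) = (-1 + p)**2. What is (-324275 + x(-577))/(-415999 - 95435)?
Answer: -9809/511434 ≈ -0.019179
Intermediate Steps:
(-324275 + x(-577))/(-415999 - 95435) = (-324275 + (-1 - 577)**2)/(-415999 - 95435) = (-324275 + (-578)**2)/(-511434) = (-324275 + 334084)*(-1/511434) = 9809*(-1/511434) = -9809/511434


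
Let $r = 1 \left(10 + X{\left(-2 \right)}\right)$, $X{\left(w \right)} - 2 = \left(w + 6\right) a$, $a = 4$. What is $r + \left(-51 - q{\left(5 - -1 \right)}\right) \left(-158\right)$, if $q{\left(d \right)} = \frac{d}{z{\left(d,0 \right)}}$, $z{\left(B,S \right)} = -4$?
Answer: $7849$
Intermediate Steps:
$q{\left(d \right)} = - \frac{d}{4}$ ($q{\left(d \right)} = \frac{d}{-4} = d \left(- \frac{1}{4}\right) = - \frac{d}{4}$)
$X{\left(w \right)} = 26 + 4 w$ ($X{\left(w \right)} = 2 + \left(w + 6\right) 4 = 2 + \left(6 + w\right) 4 = 2 + \left(24 + 4 w\right) = 26 + 4 w$)
$r = 28$ ($r = 1 \left(10 + \left(26 + 4 \left(-2\right)\right)\right) = 1 \left(10 + \left(26 - 8\right)\right) = 1 \left(10 + 18\right) = 1 \cdot 28 = 28$)
$r + \left(-51 - q{\left(5 - -1 \right)}\right) \left(-158\right) = 28 + \left(-51 - - \frac{5 - -1}{4}\right) \left(-158\right) = 28 + \left(-51 - - \frac{5 + 1}{4}\right) \left(-158\right) = 28 + \left(-51 - \left(- \frac{1}{4}\right) 6\right) \left(-158\right) = 28 + \left(-51 - - \frac{3}{2}\right) \left(-158\right) = 28 + \left(-51 + \frac{3}{2}\right) \left(-158\right) = 28 - -7821 = 28 + 7821 = 7849$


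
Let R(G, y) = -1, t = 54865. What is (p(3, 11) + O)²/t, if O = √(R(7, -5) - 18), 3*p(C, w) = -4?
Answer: (4 - 3*I*√19)²/493785 ≈ -0.0003139 - 0.00021186*I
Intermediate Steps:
p(C, w) = -4/3 (p(C, w) = (⅓)*(-4) = -4/3)
O = I*√19 (O = √(-1 - 18) = √(-19) = I*√19 ≈ 4.3589*I)
(p(3, 11) + O)²/t = (-4/3 + I*√19)²/54865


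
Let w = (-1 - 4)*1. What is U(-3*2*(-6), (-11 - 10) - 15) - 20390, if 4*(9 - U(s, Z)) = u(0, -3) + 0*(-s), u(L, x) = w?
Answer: -81519/4 ≈ -20380.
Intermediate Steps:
w = -5 (w = -5*1 = -5)
u(L, x) = -5
U(s, Z) = 41/4 (U(s, Z) = 9 - (-5 + 0*(-s))/4 = 9 - (-5 + 0)/4 = 9 - ¼*(-5) = 9 + 5/4 = 41/4)
U(-3*2*(-6), (-11 - 10) - 15) - 20390 = 41/4 - 20390 = -81519/4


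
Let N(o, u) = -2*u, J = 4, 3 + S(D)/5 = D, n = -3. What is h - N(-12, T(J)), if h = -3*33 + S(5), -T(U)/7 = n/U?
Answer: -157/2 ≈ -78.500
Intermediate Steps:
S(D) = -15 + 5*D
T(U) = 21/U (T(U) = -(-21)/U = 21/U)
h = -89 (h = -3*33 + (-15 + 5*5) = -99 + (-15 + 25) = -99 + 10 = -89)
h - N(-12, T(J)) = -89 - (-2)*21/4 = -89 - 1*(-21/2) = -89 + 21/2 = -157/2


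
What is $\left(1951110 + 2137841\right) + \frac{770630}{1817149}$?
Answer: $\frac{7430233991329}{1817149} \approx 4.089 \cdot 10^{6}$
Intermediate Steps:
$\left(1951110 + 2137841\right) + \frac{770630}{1817149} = 4088951 + 770630 \cdot \frac{1}{1817149} = 4088951 + \frac{770630}{1817149} = \frac{7430233991329}{1817149}$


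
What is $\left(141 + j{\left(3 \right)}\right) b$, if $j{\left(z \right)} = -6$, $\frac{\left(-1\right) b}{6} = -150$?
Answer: $121500$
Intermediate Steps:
$b = 900$ ($b = \left(-6\right) \left(-150\right) = 900$)
$\left(141 + j{\left(3 \right)}\right) b = \left(141 - 6\right) 900 = 135 \cdot 900 = 121500$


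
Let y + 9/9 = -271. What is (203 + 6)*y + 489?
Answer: -56359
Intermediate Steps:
y = -272 (y = -1 - 271 = -272)
(203 + 6)*y + 489 = (203 + 6)*(-272) + 489 = 209*(-272) + 489 = -56848 + 489 = -56359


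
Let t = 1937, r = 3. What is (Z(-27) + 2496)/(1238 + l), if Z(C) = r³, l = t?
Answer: 2523/3175 ≈ 0.79465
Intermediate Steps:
l = 1937
Z(C) = 27 (Z(C) = 3³ = 27)
(Z(-27) + 2496)/(1238 + l) = (27 + 2496)/(1238 + 1937) = 2523/3175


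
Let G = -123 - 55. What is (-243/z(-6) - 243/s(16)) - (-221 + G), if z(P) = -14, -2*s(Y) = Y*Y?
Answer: 374757/896 ≈ 418.26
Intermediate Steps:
s(Y) = -Y²/2 (s(Y) = -Y*Y/2 = -Y²/2)
G = -178
(-243/z(-6) - 243/s(16)) - (-221 + G) = (-243/(-14) - 243/((-½*16²))) - (-221 - 178) = (-243*(-1/14) - 243/((-½*256))) - 1*(-399) = (243/14 - 243/(-128)) + 399 = (243/14 - 243*(-1/128)) + 399 = (243/14 + 243/128) + 399 = 17253/896 + 399 = 374757/896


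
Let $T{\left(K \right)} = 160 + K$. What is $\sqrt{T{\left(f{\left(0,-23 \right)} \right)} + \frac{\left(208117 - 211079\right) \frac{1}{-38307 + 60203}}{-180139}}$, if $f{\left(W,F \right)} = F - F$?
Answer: $\frac{3 \sqrt{47884543837402307}}{51898994} \approx 12.649$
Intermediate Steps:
$f{\left(W,F \right)} = 0$
$\sqrt{T{\left(f{\left(0,-23 \right)} \right)} + \frac{\left(208117 - 211079\right) \frac{1}{-38307 + 60203}}{-180139}} = \sqrt{\left(160 + 0\right) + \frac{\left(208117 - 211079\right) \frac{1}{-38307 + 60203}}{-180139}} = \sqrt{160 + - \frac{2962}{21896} \left(- \frac{1}{180139}\right)} = \sqrt{160 + \left(-2962\right) \frac{1}{21896} \left(- \frac{1}{180139}\right)} = \sqrt{160 - - \frac{1481}{1972161772}} = \sqrt{160 + \frac{1481}{1972161772}} = \sqrt{\frac{315545885001}{1972161772}} = \frac{3 \sqrt{47884543837402307}}{51898994}$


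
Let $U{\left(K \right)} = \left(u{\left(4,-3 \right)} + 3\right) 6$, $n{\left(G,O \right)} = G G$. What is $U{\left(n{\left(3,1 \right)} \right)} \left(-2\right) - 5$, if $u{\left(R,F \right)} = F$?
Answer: $-5$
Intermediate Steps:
$n{\left(G,O \right)} = G^{2}$
$U{\left(K \right)} = 0$ ($U{\left(K \right)} = \left(-3 + 3\right) 6 = 0 \cdot 6 = 0$)
$U{\left(n{\left(3,1 \right)} \right)} \left(-2\right) - 5 = 0 \left(-2\right) - 5 = 0 - 5 = -5$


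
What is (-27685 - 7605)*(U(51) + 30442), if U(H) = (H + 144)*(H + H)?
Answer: -1776216280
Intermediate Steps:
U(H) = 2*H*(144 + H) (U(H) = (144 + H)*(2*H) = 2*H*(144 + H))
(-27685 - 7605)*(U(51) + 30442) = (-27685 - 7605)*(2*51*(144 + 51) + 30442) = -35290*(2*51*195 + 30442) = -35290*(19890 + 30442) = -35290*50332 = -1776216280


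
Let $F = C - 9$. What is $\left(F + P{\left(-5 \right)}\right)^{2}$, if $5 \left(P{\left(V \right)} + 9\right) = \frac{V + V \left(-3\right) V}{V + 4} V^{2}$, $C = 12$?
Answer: $155236$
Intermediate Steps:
$F = 3$ ($F = 12 - 9 = 3$)
$P{\left(V \right)} = -9 + \frac{V^{2} \left(V - 3 V^{2}\right)}{5 \left(4 + V\right)}$ ($P{\left(V \right)} = -9 + \frac{\frac{V + V \left(-3\right) V}{V + 4} V^{2}}{5} = -9 + \frac{\frac{V + - 3 V V}{4 + V} V^{2}}{5} = -9 + \frac{\frac{V - 3 V^{2}}{4 + V} V^{2}}{5} = -9 + \frac{V^{2} \frac{1}{4 + V} \left(V - 3 V^{2}\right)}{5} = -9 + \frac{V^{2} \left(V - 3 V^{2}\right)}{5 \left(4 + V\right)}$)
$\left(F + P{\left(-5 \right)}\right)^{2} = \left(3 + \frac{-180 + \left(-5\right)^{3} - -225 - 3 \left(-5\right)^{4}}{5 \left(4 - 5\right)}\right)^{2} = \left(3 + \frac{-180 - 125 + 225 - 1875}{5 \left(-1\right)}\right)^{2} = \left(3 + \frac{1}{5} \left(-1\right) \left(-180 - 125 + 225 - 1875\right)\right)^{2} = \left(3 + \frac{1}{5} \left(-1\right) \left(-1955\right)\right)^{2} = \left(3 + 391\right)^{2} = 394^{2} = 155236$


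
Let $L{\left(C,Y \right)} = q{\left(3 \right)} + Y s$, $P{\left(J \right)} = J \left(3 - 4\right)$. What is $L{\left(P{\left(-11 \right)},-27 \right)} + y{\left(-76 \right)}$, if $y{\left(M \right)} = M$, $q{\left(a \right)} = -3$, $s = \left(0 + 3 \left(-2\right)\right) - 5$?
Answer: $218$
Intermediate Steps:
$s = -11$ ($s = \left(0 - 6\right) - 5 = -6 - 5 = -11$)
$P{\left(J \right)} = - J$ ($P{\left(J \right)} = J \left(-1\right) = - J$)
$L{\left(C,Y \right)} = -3 - 11 Y$ ($L{\left(C,Y \right)} = -3 + Y \left(-11\right) = -3 - 11 Y$)
$L{\left(P{\left(-11 \right)},-27 \right)} + y{\left(-76 \right)} = \left(-3 - -297\right) - 76 = \left(-3 + 297\right) - 76 = 294 - 76 = 218$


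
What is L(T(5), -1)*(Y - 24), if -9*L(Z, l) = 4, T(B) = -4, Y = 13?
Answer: 44/9 ≈ 4.8889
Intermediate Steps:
L(Z, l) = -4/9 (L(Z, l) = -⅑*4 = -4/9)
L(T(5), -1)*(Y - 24) = -4*(13 - 24)/9 = -4/9*(-11) = 44/9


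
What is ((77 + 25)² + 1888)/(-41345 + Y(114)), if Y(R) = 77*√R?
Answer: -508212740/1708733119 - 946484*√114/1708733119 ≈ -0.30333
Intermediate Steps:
((77 + 25)² + 1888)/(-41345 + Y(114)) = ((77 + 25)² + 1888)/(-41345 + 77*√114) = (102² + 1888)/(-41345 + 77*√114) = (10404 + 1888)/(-41345 + 77*√114) = 12292/(-41345 + 77*√114)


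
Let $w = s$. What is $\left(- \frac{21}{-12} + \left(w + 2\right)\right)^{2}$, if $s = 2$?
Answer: $\frac{529}{16} \approx 33.063$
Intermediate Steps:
$w = 2$
$\left(- \frac{21}{-12} + \left(w + 2\right)\right)^{2} = \left(- \frac{21}{-12} + \left(2 + 2\right)\right)^{2} = \left(\left(-21\right) \left(- \frac{1}{12}\right) + 4\right)^{2} = \left(\frac{7}{4} + 4\right)^{2} = \left(\frac{23}{4}\right)^{2} = \frac{529}{16}$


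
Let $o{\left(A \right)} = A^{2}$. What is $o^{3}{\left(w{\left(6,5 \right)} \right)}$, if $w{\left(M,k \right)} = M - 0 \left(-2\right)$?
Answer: $46656$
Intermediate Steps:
$w{\left(M,k \right)} = M$ ($w{\left(M,k \right)} = M - 0 = M + 0 = M$)
$o^{3}{\left(w{\left(6,5 \right)} \right)} = \left(6^{2}\right)^{3} = 36^{3} = 46656$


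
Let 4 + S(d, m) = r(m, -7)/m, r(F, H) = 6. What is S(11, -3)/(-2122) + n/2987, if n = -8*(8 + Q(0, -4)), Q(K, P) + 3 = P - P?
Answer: -33479/3169207 ≈ -0.010564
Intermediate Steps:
Q(K, P) = -3 (Q(K, P) = -3 + (P - P) = -3 + 0 = -3)
S(d, m) = -4 + 6/m
n = -40 (n = -8*(8 - 3) = -8*5 = -40)
S(11, -3)/(-2122) + n/2987 = (-4 + 6/(-3))/(-2122) - 40/2987 = (-4 + 6*(-⅓))*(-1/2122) - 40*1/2987 = (-4 - 2)*(-1/2122) - 40/2987 = -6*(-1/2122) - 40/2987 = 3/1061 - 40/2987 = -33479/3169207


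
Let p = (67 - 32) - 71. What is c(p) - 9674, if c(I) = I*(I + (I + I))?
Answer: -5786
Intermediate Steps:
p = -36 (p = 35 - 71 = -36)
c(I) = 3*I² (c(I) = I*(I + 2*I) = I*(3*I) = 3*I²)
c(p) - 9674 = 3*(-36)² - 9674 = 3*1296 - 9674 = 3888 - 9674 = -5786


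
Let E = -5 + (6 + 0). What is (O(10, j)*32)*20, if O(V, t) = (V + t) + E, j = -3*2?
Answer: 3200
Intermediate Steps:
j = -6
E = 1 (E = -5 + 6 = 1)
O(V, t) = 1 + V + t (O(V, t) = (V + t) + 1 = 1 + V + t)
(O(10, j)*32)*20 = ((1 + 10 - 6)*32)*20 = (5*32)*20 = 160*20 = 3200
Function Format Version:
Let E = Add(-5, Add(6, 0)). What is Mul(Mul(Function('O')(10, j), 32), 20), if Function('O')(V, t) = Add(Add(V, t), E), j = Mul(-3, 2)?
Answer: 3200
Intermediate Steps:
j = -6
E = 1 (E = Add(-5, 6) = 1)
Function('O')(V, t) = Add(1, V, t) (Function('O')(V, t) = Add(Add(V, t), 1) = Add(1, V, t))
Mul(Mul(Function('O')(10, j), 32), 20) = Mul(Mul(Add(1, 10, -6), 32), 20) = Mul(Mul(5, 32), 20) = Mul(160, 20) = 3200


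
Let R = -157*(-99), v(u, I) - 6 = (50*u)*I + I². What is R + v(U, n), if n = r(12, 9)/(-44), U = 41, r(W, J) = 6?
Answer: 7390425/484 ≈ 15269.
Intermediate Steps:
n = -3/22 (n = 6/(-44) = 6*(-1/44) = -3/22 ≈ -0.13636)
v(u, I) = 6 + I² + 50*I*u (v(u, I) = 6 + ((50*u)*I + I²) = 6 + (50*I*u + I²) = 6 + (I² + 50*I*u) = 6 + I² + 50*I*u)
R = 15543
R + v(U, n) = 15543 + (6 + (-3/22)² + 50*(-3/22)*41) = 15543 + (6 + 9/484 - 3075/11) = 15543 - 132387/484 = 7390425/484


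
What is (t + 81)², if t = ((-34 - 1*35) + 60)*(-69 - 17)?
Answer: 731025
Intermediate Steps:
t = 774 (t = ((-34 - 35) + 60)*(-86) = (-69 + 60)*(-86) = -9*(-86) = 774)
(t + 81)² = (774 + 81)² = 855² = 731025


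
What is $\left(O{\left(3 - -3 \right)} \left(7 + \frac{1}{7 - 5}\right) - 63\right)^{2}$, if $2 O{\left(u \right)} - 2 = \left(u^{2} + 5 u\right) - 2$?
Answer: $\frac{136161}{4} \approx 34040.0$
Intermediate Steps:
$O{\left(u \right)} = \frac{u^{2}}{2} + \frac{5 u}{2}$ ($O{\left(u \right)} = 1 + \frac{\left(u^{2} + 5 u\right) - 2}{2} = 1 + \frac{-2 + u^{2} + 5 u}{2} = 1 + \left(-1 + \frac{u^{2}}{2} + \frac{5 u}{2}\right) = \frac{u^{2}}{2} + \frac{5 u}{2}$)
$\left(O{\left(3 - -3 \right)} \left(7 + \frac{1}{7 - 5}\right) - 63\right)^{2} = \left(\frac{\left(3 - -3\right) \left(5 + \left(3 - -3\right)\right)}{2} \left(7 + \frac{1}{7 - 5}\right) - 63\right)^{2} = \left(\frac{\left(3 + 3\right) \left(5 + \left(3 + 3\right)\right)}{2} \left(7 + \frac{1}{2}\right) - 63\right)^{2} = \left(\frac{1}{2} \cdot 6 \left(5 + 6\right) \left(7 + \frac{1}{2}\right) - 63\right)^{2} = \left(\frac{1}{2} \cdot 6 \cdot 11 \cdot \frac{15}{2} - 63\right)^{2} = \left(33 \cdot \frac{15}{2} - 63\right)^{2} = \left(\frac{495}{2} - 63\right)^{2} = \left(\frac{369}{2}\right)^{2} = \frac{136161}{4}$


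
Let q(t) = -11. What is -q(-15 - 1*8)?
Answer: 11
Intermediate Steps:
-q(-15 - 1*8) = -1*(-11) = 11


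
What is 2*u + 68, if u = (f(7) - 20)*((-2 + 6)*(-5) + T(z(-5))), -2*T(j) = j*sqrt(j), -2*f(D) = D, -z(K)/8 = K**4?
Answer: 1008 - 5875000*I*sqrt(2) ≈ 1008.0 - 8.3085e+6*I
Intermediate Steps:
z(K) = -8*K**4
f(D) = -D/2
T(j) = -j**(3/2)/2 (T(j) = -j*sqrt(j)/2 = -j**(3/2)/2)
u = 470 - 2937500*I*sqrt(2) (u = (-1/2*7 - 20)*((-2 + 6)*(-5) - (-250000*I*sqrt(2))/2) = (-7/2 - 20)*(4*(-5) - (-250000*I*sqrt(2))/2) = -47*(-20 - (-125000)*I*sqrt(2))/2 = -47*(-20 + 125000*I*sqrt(2))/2 = 470 - 2937500*I*sqrt(2) ≈ 470.0 - 4.1543e+6*I)
2*u + 68 = 2*(470 - 2937500*I*sqrt(2)) + 68 = (940 - 5875000*I*sqrt(2)) + 68 = 1008 - 5875000*I*sqrt(2)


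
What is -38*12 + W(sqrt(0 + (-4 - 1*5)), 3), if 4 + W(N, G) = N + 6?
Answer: -454 + 3*I ≈ -454.0 + 3.0*I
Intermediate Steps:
W(N, G) = 2 + N (W(N, G) = -4 + (N + 6) = -4 + (6 + N) = 2 + N)
-38*12 + W(sqrt(0 + (-4 - 1*5)), 3) = -38*12 + (2 + sqrt(0 + (-4 - 1*5))) = -456 + (2 + sqrt(0 + (-4 - 5))) = -456 + (2 + sqrt(0 - 9)) = -456 + (2 + sqrt(-9)) = -456 + (2 + 3*I) = -454 + 3*I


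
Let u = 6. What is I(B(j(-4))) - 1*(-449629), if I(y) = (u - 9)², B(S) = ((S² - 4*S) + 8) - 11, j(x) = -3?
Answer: 449638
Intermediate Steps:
B(S) = -3 + S² - 4*S (B(S) = (8 + S² - 4*S) - 11 = -3 + S² - 4*S)
I(y) = 9 (I(y) = (6 - 9)² = (-3)² = 9)
I(B(j(-4))) - 1*(-449629) = 9 - 1*(-449629) = 9 + 449629 = 449638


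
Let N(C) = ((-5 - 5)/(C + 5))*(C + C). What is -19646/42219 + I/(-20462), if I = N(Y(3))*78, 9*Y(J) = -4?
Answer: -644050042/1362280473 ≈ -0.47277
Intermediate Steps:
Y(J) = -4/9 (Y(J) = (⅑)*(-4) = -4/9)
N(C) = -20*C/(5 + C) (N(C) = (-10/(5 + C))*(2*C) = -20*C/(5 + C))
I = 6240/41 (I = -20*(-4/9)/(5 - 4/9)*78 = -20*(-4/9)/41/9*78 = -20*(-4/9)*9/41*78 = (80/41)*78 = 6240/41 ≈ 152.20)
-19646/42219 + I/(-20462) = -19646/42219 + (6240/41)/(-20462) = -19646*1/42219 + (6240/41)*(-1/20462) = -19646/42219 - 240/32267 = -644050042/1362280473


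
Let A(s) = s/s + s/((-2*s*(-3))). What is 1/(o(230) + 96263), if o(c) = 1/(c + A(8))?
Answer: 1387/133516787 ≈ 1.0388e-5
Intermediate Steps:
A(s) = 7/6 (A(s) = 1 + s/((6*s)) = 1 + s*(1/(6*s)) = 1 + ⅙ = 7/6)
o(c) = 1/(7/6 + c) (o(c) = 1/(c + 7/6) = 1/(7/6 + c))
1/(o(230) + 96263) = 1/(6/(7 + 6*230) + 96263) = 1/(6/(7 + 1380) + 96263) = 1/(6/1387 + 96263) = 1/(133516787/1387) = 1387/133516787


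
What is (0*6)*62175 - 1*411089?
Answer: -411089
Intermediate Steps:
(0*6)*62175 - 1*411089 = 0*62175 - 411089 = 0 - 411089 = -411089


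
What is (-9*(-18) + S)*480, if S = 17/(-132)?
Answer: 854680/11 ≈ 77698.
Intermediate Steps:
S = -17/132 (S = 17*(-1/132) = -17/132 ≈ -0.12879)
(-9*(-18) + S)*480 = (-9*(-18) - 17/132)*480 = (162 - 17/132)*480 = (21367/132)*480 = 854680/11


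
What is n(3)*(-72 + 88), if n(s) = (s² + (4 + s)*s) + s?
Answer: 528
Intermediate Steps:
n(s) = s + s² + s*(4 + s) (n(s) = (s² + s*(4 + s)) + s = s + s² + s*(4 + s))
n(3)*(-72 + 88) = (3*(5 + 2*3))*(-72 + 88) = (3*(5 + 6))*16 = (3*11)*16 = 33*16 = 528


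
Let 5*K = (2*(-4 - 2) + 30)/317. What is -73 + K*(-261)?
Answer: -120403/1585 ≈ -75.964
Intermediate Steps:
K = 18/1585 (K = ((2*(-4 - 2) + 30)/317)/5 = ((2*(-6) + 30)*(1/317))/5 = ((-12 + 30)*(1/317))/5 = (18*(1/317))/5 = (1/5)*(18/317) = 18/1585 ≈ 0.011356)
-73 + K*(-261) = -73 + (18/1585)*(-261) = -73 - 4698/1585 = -120403/1585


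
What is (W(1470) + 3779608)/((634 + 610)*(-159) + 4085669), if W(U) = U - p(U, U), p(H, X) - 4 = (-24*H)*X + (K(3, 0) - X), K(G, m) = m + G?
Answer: 55644141/3887873 ≈ 14.312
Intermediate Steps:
K(G, m) = G + m
p(H, X) = 7 - X - 24*H*X (p(H, X) = 4 + ((-24*H)*X + ((3 + 0) - X)) = 4 + (-24*H*X + (3 - X)) = 4 + (3 - X - 24*H*X) = 7 - X - 24*H*X)
W(U) = -7 + 2*U + 24*U² (W(U) = U - (7 - U - 24*U*U) = U - (7 - U - 24*U²) = U + (-7 + U + 24*U²) = -7 + 2*U + 24*U²)
(W(1470) + 3779608)/((634 + 610)*(-159) + 4085669) = ((-7 + 2*1470 + 24*1470²) + 3779608)/((634 + 610)*(-159) + 4085669) = ((-7 + 2940 + 24*2160900) + 3779608)/(1244*(-159) + 4085669) = ((-7 + 2940 + 51861600) + 3779608)/(-197796 + 4085669) = (51864533 + 3779608)/3887873 = 55644141*(1/3887873) = 55644141/3887873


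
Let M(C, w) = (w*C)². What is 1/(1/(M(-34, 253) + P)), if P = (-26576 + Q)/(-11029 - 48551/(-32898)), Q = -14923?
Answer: 26843949562818466/362783491 ≈ 7.3994e+7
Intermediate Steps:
M(C, w) = C²*w² (M(C, w) = (C*w)² = C²*w²)
P = 1365234102/362783491 (P = (-26576 - 14923)/(-11029 - 48551/(-32898)) = -41499/(-11029 - 48551*(-1/32898)) = -41499/(-11029 + 48551/32898) = -41499/(-362783491/32898) = -41499*(-32898/362783491) = 1365234102/362783491 ≈ 3.7632)
1/(1/(M(-34, 253) + P)) = 1/(1/((-34)²*253² + 1365234102/362783491)) = 1/(1/(1156*64009 + 1365234102/362783491)) = 1/(1/(73994404 + 1365234102/362783491)) = 1/(1/(26843949562818466/362783491)) = 1/(362783491/26843949562818466) = 26843949562818466/362783491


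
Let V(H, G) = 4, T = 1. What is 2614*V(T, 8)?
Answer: 10456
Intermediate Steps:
2614*V(T, 8) = 2614*4 = 10456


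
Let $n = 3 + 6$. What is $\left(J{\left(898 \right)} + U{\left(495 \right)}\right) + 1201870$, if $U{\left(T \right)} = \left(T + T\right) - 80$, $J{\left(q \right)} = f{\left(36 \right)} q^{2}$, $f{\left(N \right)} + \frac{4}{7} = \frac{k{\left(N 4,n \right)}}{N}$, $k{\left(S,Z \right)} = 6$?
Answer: $\frac{18403946}{21} \approx 8.7638 \cdot 10^{5}$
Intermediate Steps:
$n = 9$
$f{\left(N \right)} = - \frac{4}{7} + \frac{6}{N}$
$J{\left(q \right)} = - \frac{17 q^{2}}{42}$ ($J{\left(q \right)} = \left(- \frac{4}{7} + \frac{6}{36}\right) q^{2} = \left(- \frac{4}{7} + 6 \cdot \frac{1}{36}\right) q^{2} = \left(- \frac{4}{7} + \frac{1}{6}\right) q^{2} = - \frac{17 q^{2}}{42}$)
$U{\left(T \right)} = -80 + 2 T$ ($U{\left(T \right)} = 2 T - 80 = -80 + 2 T$)
$\left(J{\left(898 \right)} + U{\left(495 \right)}\right) + 1201870 = \left(- \frac{17 \cdot 898^{2}}{42} + \left(-80 + 2 \cdot 495\right)\right) + 1201870 = \left(\left(- \frac{17}{42}\right) 806404 + \left(-80 + 990\right)\right) + 1201870 = \left(- \frac{6854434}{21} + 910\right) + 1201870 = - \frac{6835324}{21} + 1201870 = \frac{18403946}{21}$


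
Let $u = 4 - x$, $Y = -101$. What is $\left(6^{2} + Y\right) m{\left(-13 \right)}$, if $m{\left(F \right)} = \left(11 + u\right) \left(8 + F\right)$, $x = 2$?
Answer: $4225$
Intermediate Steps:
$u = 2$ ($u = 4 - 2 = 2$)
$m{\left(F \right)} = 104 + 13 F$ ($m{\left(F \right)} = \left(11 + 2\right) \left(8 + F\right) = 13 \left(8 + F\right) = 104 + 13 F$)
$\left(6^{2} + Y\right) m{\left(-13 \right)} = \left(6^{2} - 101\right) \left(104 + 13 \left(-13\right)\right) = \left(36 - 101\right) \left(104 - 169\right) = \left(-65\right) \left(-65\right) = 4225$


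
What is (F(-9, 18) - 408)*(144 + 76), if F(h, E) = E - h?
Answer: -83820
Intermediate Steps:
(F(-9, 18) - 408)*(144 + 76) = ((18 - 1*(-9)) - 408)*(144 + 76) = ((18 + 9) - 408)*220 = (27 - 408)*220 = -381*220 = -83820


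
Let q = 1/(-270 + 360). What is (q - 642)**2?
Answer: 3338412841/8100 ≈ 4.1215e+5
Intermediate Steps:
q = 1/90 ≈ 0.011111
(q - 642)**2 = (1/90 - 642)**2 = (-57779/90)**2 = 3338412841/8100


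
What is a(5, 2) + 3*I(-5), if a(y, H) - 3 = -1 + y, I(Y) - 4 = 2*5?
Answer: 49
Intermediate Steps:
I(Y) = 14 (I(Y) = 4 + 2*5 = 4 + 10 = 14)
a(y, H) = 2 + y (a(y, H) = 3 + (-1 + y) = 2 + y)
a(5, 2) + 3*I(-5) = (2 + 5) + 3*14 = 7 + 42 = 49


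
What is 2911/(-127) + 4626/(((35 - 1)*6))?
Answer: -1057/4318 ≈ -0.24479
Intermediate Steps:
2911/(-127) + 4626/(((35 - 1)*6)) = 2911*(-1/127) + 4626/((34*6)) = -2911/127 + 4626/204 = -2911/127 + 4626*(1/204) = -2911/127 + 771/34 = -1057/4318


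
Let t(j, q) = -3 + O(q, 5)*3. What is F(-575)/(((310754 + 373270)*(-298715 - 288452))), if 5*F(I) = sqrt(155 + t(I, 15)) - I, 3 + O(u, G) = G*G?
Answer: -5/17462448696 - sqrt(218)/2008181600040 ≈ -2.9368e-10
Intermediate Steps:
O(u, G) = -3 + G**2 (O(u, G) = -3 + G*G = -3 + G**2)
t(j, q) = 63 (t(j, q) = -3 + (-3 + 5**2)*3 = -3 + (-3 + 25)*3 = -3 + 22*3 = -3 + 66 = 63)
F(I) = -I/5 + sqrt(218)/5 (F(I) = (sqrt(155 + 63) - I)/5 = (sqrt(218) - I)/5 = -I/5 + sqrt(218)/5)
F(-575)/(((310754 + 373270)*(-298715 - 288452))) = (-1/5*(-575) + sqrt(218)/5)/(((310754 + 373270)*(-298715 - 288452))) = (115 + sqrt(218)/5)/((684024*(-587167))) = (115 + sqrt(218)/5)/(-401636320008) = (115 + sqrt(218)/5)*(-1/401636320008) = -5/17462448696 - sqrt(218)/2008181600040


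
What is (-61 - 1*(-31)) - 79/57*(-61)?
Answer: 3109/57 ≈ 54.544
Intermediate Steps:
(-61 - 1*(-31)) - 79/57*(-61) = (-61 + 31) - 79*1/57*(-61) = -30 - 79/57*(-61) = -30 + 4819/57 = 3109/57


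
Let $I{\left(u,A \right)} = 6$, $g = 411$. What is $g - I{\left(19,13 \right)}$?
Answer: $405$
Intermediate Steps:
$g - I{\left(19,13 \right)} = 411 - 6 = 405$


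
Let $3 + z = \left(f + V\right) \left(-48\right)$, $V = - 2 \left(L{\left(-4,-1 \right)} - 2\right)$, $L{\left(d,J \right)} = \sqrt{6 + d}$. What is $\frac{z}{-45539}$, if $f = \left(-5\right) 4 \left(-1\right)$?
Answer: $\frac{1155}{45539} - \frac{96 \sqrt{2}}{45539} \approx 0.022382$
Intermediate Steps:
$f = 20$ ($f = \left(-20\right) \left(-1\right) = 20$)
$V = 4 - 2 \sqrt{2}$ ($V = - 2 \left(\sqrt{6 - 4} - 2\right) = - 2 \left(\sqrt{2} - 2\right) = - 2 \left(-2 + \sqrt{2}\right) = 4 - 2 \sqrt{2} \approx 1.1716$)
$z = -1155 + 96 \sqrt{2}$ ($z = -3 + \left(20 + \left(4 - 2 \sqrt{2}\right)\right) \left(-48\right) = -3 + \left(24 - 2 \sqrt{2}\right) \left(-48\right) = -3 - \left(1152 - 96 \sqrt{2}\right) = -1155 + 96 \sqrt{2} \approx -1019.2$)
$\frac{z}{-45539} = \frac{-1155 + 96 \sqrt{2}}{-45539} = \left(-1155 + 96 \sqrt{2}\right) \left(- \frac{1}{45539}\right) = \frac{1155}{45539} - \frac{96 \sqrt{2}}{45539}$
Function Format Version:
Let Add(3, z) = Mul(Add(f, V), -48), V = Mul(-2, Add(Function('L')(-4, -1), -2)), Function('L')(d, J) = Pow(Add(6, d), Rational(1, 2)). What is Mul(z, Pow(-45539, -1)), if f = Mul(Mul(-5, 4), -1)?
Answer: Add(Rational(1155, 45539), Mul(Rational(-96, 45539), Pow(2, Rational(1, 2)))) ≈ 0.022382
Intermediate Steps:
f = 20 (f = Mul(-20, -1) = 20)
V = Add(4, Mul(-2, Pow(2, Rational(1, 2)))) (V = Mul(-2, Add(Pow(Add(6, -4), Rational(1, 2)), -2)) = Mul(-2, Add(Pow(2, Rational(1, 2)), -2)) = Mul(-2, Add(-2, Pow(2, Rational(1, 2)))) = Add(4, Mul(-2, Pow(2, Rational(1, 2)))) ≈ 1.1716)
z = Add(-1155, Mul(96, Pow(2, Rational(1, 2)))) (z = Add(-3, Mul(Add(20, Add(4, Mul(-2, Pow(2, Rational(1, 2))))), -48)) = Add(-3, Mul(Add(24, Mul(-2, Pow(2, Rational(1, 2)))), -48)) = Add(-3, Add(-1152, Mul(96, Pow(2, Rational(1, 2))))) = Add(-1155, Mul(96, Pow(2, Rational(1, 2)))) ≈ -1019.2)
Mul(z, Pow(-45539, -1)) = Mul(Add(-1155, Mul(96, Pow(2, Rational(1, 2)))), Pow(-45539, -1)) = Mul(Add(-1155, Mul(96, Pow(2, Rational(1, 2)))), Rational(-1, 45539)) = Add(Rational(1155, 45539), Mul(Rational(-96, 45539), Pow(2, Rational(1, 2))))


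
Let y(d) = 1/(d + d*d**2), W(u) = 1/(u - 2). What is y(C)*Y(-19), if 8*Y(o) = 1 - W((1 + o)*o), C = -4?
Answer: -339/184960 ≈ -0.0018328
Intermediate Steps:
W(u) = 1/(-2 + u)
y(d) = 1/(d + d**3)
Y(o) = 1/8 - 1/(8*(-2 + o*(1 + o))) (Y(o) = (1 - 1/(-2 + (1 + o)*o))/8 = (1 - 1/(-2 + o*(1 + o)))/8 = 1/8 - 1/(8*(-2 + o*(1 + o))))
y(C)*Y(-19) = ((-3 - 19*(1 - 19))/(8*(-2 - 19*(1 - 19))))/(-4 + (-4)**3) = ((-3 - 19*(-18))/(8*(-2 - 19*(-18))))/(-4 - 64) = ((-3 + 342)/(8*(-2 + 342)))/(-68) = -339/(544*340) = -1/68*339/2720 = -339/184960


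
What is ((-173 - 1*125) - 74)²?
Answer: 138384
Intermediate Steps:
((-173 - 1*125) - 74)² = ((-173 - 125) - 74)² = (-298 - 74)² = (-372)² = 138384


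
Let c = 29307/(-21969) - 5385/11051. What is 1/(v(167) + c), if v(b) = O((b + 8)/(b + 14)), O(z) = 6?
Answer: 80926473/338167264 ≈ 0.23931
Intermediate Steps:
v(b) = 6
c = -147391574/80926473 (c = 29307*(-1/21969) - 5385*1/11051 = -9769/7323 - 5385/11051 = -147391574/80926473 ≈ -1.8213)
1/(v(167) + c) = 1/(6 - 147391574/80926473) = 1/(338167264/80926473) = 80926473/338167264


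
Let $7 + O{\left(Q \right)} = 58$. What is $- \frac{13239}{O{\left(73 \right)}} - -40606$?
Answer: $\frac{685889}{17} \approx 40346.0$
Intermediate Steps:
$O{\left(Q \right)} = 51$ ($O{\left(Q \right)} = -7 + 58 = 51$)
$- \frac{13239}{O{\left(73 \right)}} - -40606 = - \frac{13239}{51} - -40606 = \left(-13239\right) \frac{1}{51} + 40606 = - \frac{4413}{17} + 40606 = \frac{685889}{17}$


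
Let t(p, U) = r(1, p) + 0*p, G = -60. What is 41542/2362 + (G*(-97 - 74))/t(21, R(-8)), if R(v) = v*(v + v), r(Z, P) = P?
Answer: 4184417/8267 ≈ 506.16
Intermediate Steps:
R(v) = 2*v**2 (R(v) = v*(2*v) = 2*v**2)
t(p, U) = p (t(p, U) = p + 0*p = p + 0 = p)
41542/2362 + (G*(-97 - 74))/t(21, R(-8)) = 41542/2362 - 60*(-97 - 74)/21 = 41542*(1/2362) - 60*(-171)*(1/21) = 20771/1181 + 10260*(1/21) = 20771/1181 + 3420/7 = 4184417/8267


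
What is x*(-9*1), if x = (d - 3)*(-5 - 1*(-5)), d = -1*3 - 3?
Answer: 0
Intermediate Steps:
d = -6 (d = -3 - 3 = -6)
x = 0 (x = (-6 - 3)*(-5 - 1*(-5)) = -9*(-5 + 5) = -9*0 = 0)
x*(-9*1) = 0*(-9*1) = 0*(-9) = 0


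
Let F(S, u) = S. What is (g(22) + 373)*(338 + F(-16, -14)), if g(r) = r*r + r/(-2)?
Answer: 272412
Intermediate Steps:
g(r) = r² - r/2 (g(r) = r² + r*(-½) = r² - r/2)
(g(22) + 373)*(338 + F(-16, -14)) = (22*(-½ + 22) + 373)*(338 - 16) = (22*(43/2) + 373)*322 = (473 + 373)*322 = 846*322 = 272412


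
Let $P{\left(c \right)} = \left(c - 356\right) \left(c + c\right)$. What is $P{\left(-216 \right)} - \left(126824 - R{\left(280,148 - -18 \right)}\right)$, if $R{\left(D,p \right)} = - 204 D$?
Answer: $63160$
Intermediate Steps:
$P{\left(c \right)} = 2 c \left(-356 + c\right)$ ($P{\left(c \right)} = \left(-356 + c\right) 2 c = 2 c \left(-356 + c\right)$)
$P{\left(-216 \right)} - \left(126824 - R{\left(280,148 - -18 \right)}\right) = 2 \left(-216\right) \left(-356 - 216\right) - \left(126824 - \left(-204\right) 280\right) = 2 \left(-216\right) \left(-572\right) - \left(126824 - -57120\right) = 247104 - \left(126824 + 57120\right) = 247104 - 183944 = 63160$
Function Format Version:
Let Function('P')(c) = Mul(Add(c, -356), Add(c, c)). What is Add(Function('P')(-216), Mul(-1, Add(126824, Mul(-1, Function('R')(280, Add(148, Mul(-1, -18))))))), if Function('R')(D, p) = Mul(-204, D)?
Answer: 63160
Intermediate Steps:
Function('P')(c) = Mul(2, c, Add(-356, c)) (Function('P')(c) = Mul(Add(-356, c), Mul(2, c)) = Mul(2, c, Add(-356, c)))
Add(Function('P')(-216), Mul(-1, Add(126824, Mul(-1, Function('R')(280, Add(148, Mul(-1, -18))))))) = Add(Mul(2, -216, Add(-356, -216)), Mul(-1, Add(126824, Mul(-1, Mul(-204, 280))))) = Add(Mul(2, -216, -572), Mul(-1, Add(126824, Mul(-1, -57120)))) = Add(247104, Mul(-1, Add(126824, 57120))) = Add(247104, Mul(-1, 183944)) = Add(247104, -183944) = 63160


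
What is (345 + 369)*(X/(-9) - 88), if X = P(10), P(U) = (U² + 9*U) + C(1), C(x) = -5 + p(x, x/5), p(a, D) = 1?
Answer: -77588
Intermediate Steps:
C(x) = -4 (C(x) = -5 + 1 = -4)
P(U) = -4 + U² + 9*U (P(U) = (U² + 9*U) - 4 = -4 + U² + 9*U)
X = 186 (X = -4 + 10² + 9*10 = -4 + 100 + 90 = 186)
(345 + 369)*(X/(-9) - 88) = (345 + 369)*(186/(-9) - 88) = 714*(186*(-⅑) - 88) = 714*(-62/3 - 88) = 714*(-326/3) = -77588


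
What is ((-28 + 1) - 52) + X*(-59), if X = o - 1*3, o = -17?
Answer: 1101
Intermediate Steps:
X = -20 (X = -17 - 1*3 = -17 - 3 = -20)
((-28 + 1) - 52) + X*(-59) = ((-28 + 1) - 52) - 20*(-59) = (-27 - 52) + 1180 = -79 + 1180 = 1101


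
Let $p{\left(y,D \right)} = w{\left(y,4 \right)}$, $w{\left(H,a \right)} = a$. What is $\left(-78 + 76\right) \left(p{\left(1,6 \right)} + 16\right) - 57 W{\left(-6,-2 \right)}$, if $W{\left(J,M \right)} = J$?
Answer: $302$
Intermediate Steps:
$p{\left(y,D \right)} = 4$
$\left(-78 + 76\right) \left(p{\left(1,6 \right)} + 16\right) - 57 W{\left(-6,-2 \right)} = \left(-78 + 76\right) \left(4 + 16\right) - -342 = \left(-2\right) 20 + 342 = -40 + 342 = 302$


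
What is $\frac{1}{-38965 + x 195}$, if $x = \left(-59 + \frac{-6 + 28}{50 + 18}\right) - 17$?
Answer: $- \frac{34}{1826545} \approx -1.8614 \cdot 10^{-5}$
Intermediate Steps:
$x = - \frac{2573}{34}$ ($x = \left(-59 + \frac{22}{68}\right) - 17 = \left(-59 + 22 \cdot \frac{1}{68}\right) - 17 = \left(-59 + \frac{11}{34}\right) - 17 = - \frac{1995}{34} - 17 = - \frac{2573}{34} \approx -75.677$)
$\frac{1}{-38965 + x 195} = \frac{1}{-38965 - \frac{501735}{34}} = \frac{1}{- \frac{1826545}{34}} = - \frac{34}{1826545}$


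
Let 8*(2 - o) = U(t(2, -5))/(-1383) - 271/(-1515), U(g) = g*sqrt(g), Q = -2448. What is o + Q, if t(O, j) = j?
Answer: -29645791/12120 - 5*I*sqrt(5)/11064 ≈ -2446.0 - 0.0010105*I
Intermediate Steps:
U(g) = g**(3/2)
o = 23969/12120 - 5*I*sqrt(5)/11064 (o = 2 - ((-5)**(3/2)/(-1383) - 271/(-1515))/8 = 2 - (-5*I*sqrt(5)*(-1/1383) - 271*(-1/1515))/8 = 2 - (5*I*sqrt(5)/1383 + 271/1515)/8 = 2 - (271/1515 + 5*I*sqrt(5)/1383)/8 = 2 + (-271/12120 - 5*I*sqrt(5)/11064) = 23969/12120 - 5*I*sqrt(5)/11064 ≈ 1.9776 - 0.0010105*I)
o + Q = (23969/12120 - 5*I*sqrt(5)/11064) - 2448 = -29645791/12120 - 5*I*sqrt(5)/11064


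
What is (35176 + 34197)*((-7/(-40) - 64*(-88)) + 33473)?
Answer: 108513732211/40 ≈ 2.7128e+9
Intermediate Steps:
(35176 + 34197)*((-7/(-40) - 64*(-88)) + 33473) = 69373*((-7*(-1/40) + 5632) + 33473) = 69373*((7/40 + 5632) + 33473) = 69373*(225287/40 + 33473) = 69373*(1564207/40) = 108513732211/40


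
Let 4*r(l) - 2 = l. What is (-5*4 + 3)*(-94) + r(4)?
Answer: 3199/2 ≈ 1599.5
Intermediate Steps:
r(l) = ½ + l/4
(-5*4 + 3)*(-94) + r(4) = (-5*4 + 3)*(-94) + (½ + (¼)*4) = (-20 + 3)*(-94) + (½ + 1) = -17*(-94) + 3/2 = 1598 + 3/2 = 3199/2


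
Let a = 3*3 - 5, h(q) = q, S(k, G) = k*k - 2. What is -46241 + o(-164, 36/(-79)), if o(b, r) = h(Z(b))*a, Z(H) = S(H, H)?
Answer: 61335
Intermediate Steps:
S(k, G) = -2 + k**2 (S(k, G) = k**2 - 2 = -2 + k**2)
Z(H) = -2 + H**2
a = 4 (a = 9 - 5 = 4)
o(b, r) = -8 + 4*b**2 (o(b, r) = (-2 + b**2)*4 = -8 + 4*b**2)
-46241 + o(-164, 36/(-79)) = -46241 + (-8 + 4*(-164)**2) = -46241 + (-8 + 4*26896) = -46241 + (-8 + 107584) = -46241 + 107576 = 61335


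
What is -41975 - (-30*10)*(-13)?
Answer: -45875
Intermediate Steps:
-41975 - (-30*10)*(-13) = -41975 - (-300)*(-13) = -41975 - 1*3900 = -41975 - 3900 = -45875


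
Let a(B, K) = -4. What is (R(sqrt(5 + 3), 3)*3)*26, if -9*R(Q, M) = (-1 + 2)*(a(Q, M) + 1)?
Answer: 26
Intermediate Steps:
R(Q, M) = 1/3 (R(Q, M) = -(-1 + 2)*(-4 + 1)/9 = -(-3)/9 = -1/9*(-3) = 1/3)
(R(sqrt(5 + 3), 3)*3)*26 = ((1/3)*3)*26 = 1*26 = 26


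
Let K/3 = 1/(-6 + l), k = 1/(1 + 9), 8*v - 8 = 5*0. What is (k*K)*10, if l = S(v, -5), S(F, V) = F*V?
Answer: -3/11 ≈ -0.27273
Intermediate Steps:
v = 1 (v = 1 + (5*0)/8 = 1 + (⅛)*0 = 1 + 0 = 1)
k = ⅒ (k = 1/10 = ⅒ ≈ 0.10000)
l = -5 (l = 1*(-5) = -5)
K = -3/11 (K = 3/(-6 - 5) = 3/(-11) = 3*(-1/11) = -3/11 ≈ -0.27273)
(k*K)*10 = ((⅒)*(-3/11))*10 = -3/110*10 = -3/11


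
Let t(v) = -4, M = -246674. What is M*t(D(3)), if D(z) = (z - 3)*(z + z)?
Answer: 986696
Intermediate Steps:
D(z) = 2*z*(-3 + z) (D(z) = (-3 + z)*(2*z) = 2*z*(-3 + z))
M*t(D(3)) = -246674*(-4) = 986696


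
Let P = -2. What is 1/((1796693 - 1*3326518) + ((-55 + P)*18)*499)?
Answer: -1/2041799 ≈ -4.8976e-7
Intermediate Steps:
1/((1796693 - 1*3326518) + ((-55 + P)*18)*499) = 1/((1796693 - 1*3326518) + ((-55 - 2)*18)*499) = 1/((1796693 - 3326518) - 57*18*499) = 1/(-1529825 - 1026*499) = 1/(-1529825 - 511974) = 1/(-2041799) = -1/2041799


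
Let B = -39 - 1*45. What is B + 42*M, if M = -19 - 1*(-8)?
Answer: -546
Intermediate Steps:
M = -11 (M = -19 + 8 = -11)
B = -84 (B = -39 - 45 = -84)
B + 42*M = -84 + 42*(-11) = -84 - 462 = -546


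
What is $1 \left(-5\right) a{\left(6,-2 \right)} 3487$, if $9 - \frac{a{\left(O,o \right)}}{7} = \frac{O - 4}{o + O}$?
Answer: $- \frac{2074765}{2} \approx -1.0374 \cdot 10^{6}$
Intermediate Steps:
$a{\left(O,o \right)} = 63 - \frac{7 \left(-4 + O\right)}{O + o}$ ($a{\left(O,o \right)} = 63 - 7 \frac{O - 4}{o + O} = 63 - 7 \frac{-4 + O}{O + o} = 63 - \frac{7 \left(-4 + O\right)}{O + o}$)
$1 \left(-5\right) a{\left(6,-2 \right)} 3487 = 1 \left(-5\right) \frac{7 \left(4 + 8 \cdot 6 + 9 \left(-2\right)\right)}{6 - 2} \cdot 3487 = - 5 \frac{7 \left(4 + 48 - 18\right)}{4} \cdot 3487 = - 5 \cdot 7 \cdot \frac{1}{4} \cdot 34 \cdot 3487 = \left(-5\right) \frac{119}{2} \cdot 3487 = \left(- \frac{595}{2}\right) 3487 = - \frac{2074765}{2}$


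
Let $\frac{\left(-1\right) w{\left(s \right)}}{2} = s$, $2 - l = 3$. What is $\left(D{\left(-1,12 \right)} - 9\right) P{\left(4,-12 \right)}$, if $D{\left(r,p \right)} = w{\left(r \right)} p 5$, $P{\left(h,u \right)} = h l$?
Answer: $-444$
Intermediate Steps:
$l = -1$ ($l = 2 - 3 = -1$)
$w{\left(s \right)} = - 2 s$
$P{\left(h,u \right)} = - h$ ($P{\left(h,u \right)} = h \left(-1\right) = - h$)
$D{\left(r,p \right)} = - 10 p r$ ($D{\left(r,p \right)} = - 2 r p 5 = - 2 p r 5 = - 10 p r$)
$\left(D{\left(-1,12 \right)} - 9\right) P{\left(4,-12 \right)} = \left(\left(-10\right) 12 \left(-1\right) - 9\right) \left(\left(-1\right) 4\right) = \left(120 - 9\right) \left(-4\right) = 111 \left(-4\right) = -444$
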